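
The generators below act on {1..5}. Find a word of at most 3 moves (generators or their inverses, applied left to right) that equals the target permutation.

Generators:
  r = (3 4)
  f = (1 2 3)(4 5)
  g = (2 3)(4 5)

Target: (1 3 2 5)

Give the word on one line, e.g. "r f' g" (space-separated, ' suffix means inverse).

f r f

  after f: (1 2 3)(4 5)
  after r: (1 2 4 5 3)
  after f: (1 3 2 5)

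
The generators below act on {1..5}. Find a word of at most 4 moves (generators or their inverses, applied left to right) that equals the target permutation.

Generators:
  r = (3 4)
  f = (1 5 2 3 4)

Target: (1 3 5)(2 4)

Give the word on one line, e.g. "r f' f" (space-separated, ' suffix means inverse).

f f r' f

  after f: (1 5 2 3 4)
  after f: (1 2 4 5 3)
  after r': (1 2 3)(4 5)
  after f: (1 3 5)(2 4)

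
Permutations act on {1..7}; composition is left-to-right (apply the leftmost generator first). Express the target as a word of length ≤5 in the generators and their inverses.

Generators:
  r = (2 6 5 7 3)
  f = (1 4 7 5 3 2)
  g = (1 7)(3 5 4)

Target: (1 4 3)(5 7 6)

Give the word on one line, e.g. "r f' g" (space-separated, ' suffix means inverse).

g' f' r

  after g': (1 7)(3 4 5)
  after f': (1 4 7 2 3)
  after r: (1 4 3)(5 7 6)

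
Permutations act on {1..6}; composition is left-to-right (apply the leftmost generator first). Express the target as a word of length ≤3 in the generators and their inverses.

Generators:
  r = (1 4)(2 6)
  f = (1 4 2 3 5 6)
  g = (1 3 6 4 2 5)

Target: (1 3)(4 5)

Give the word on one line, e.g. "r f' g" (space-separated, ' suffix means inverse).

  after f': (1 6 5 3 2 4)
  after g': (1 3 4 5)(2 6)
  after r': (1 3)(4 5)

f' g' r'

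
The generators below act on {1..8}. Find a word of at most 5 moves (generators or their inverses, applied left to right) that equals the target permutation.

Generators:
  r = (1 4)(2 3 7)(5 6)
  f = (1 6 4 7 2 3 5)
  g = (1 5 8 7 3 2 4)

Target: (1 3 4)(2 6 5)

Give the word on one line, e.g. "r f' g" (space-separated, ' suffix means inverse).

  after r: (1 4)(2 3 7)(5 6)
  after r: (2 7 3)
  after f': (1 5 3 7 2 4 6)
  after f': (1 3 4)(2 6 5)

r r f' f'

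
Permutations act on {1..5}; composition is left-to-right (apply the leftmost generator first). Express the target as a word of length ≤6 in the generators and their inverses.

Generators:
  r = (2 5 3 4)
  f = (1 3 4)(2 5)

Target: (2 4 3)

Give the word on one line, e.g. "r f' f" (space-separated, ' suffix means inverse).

r' f f f

  after r': (2 4 3 5)
  after f: (1 3 2)
  after f: (1 4)(2 3 5)
  after f: (2 4 3)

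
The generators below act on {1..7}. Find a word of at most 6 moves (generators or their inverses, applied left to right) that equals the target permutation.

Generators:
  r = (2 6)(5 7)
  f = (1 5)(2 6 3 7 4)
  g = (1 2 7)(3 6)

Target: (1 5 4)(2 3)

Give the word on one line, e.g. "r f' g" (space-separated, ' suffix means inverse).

  after r': (2 6)(5 7)
  after f: (1 5 4 2 3 7)
  after g: (1 5 4 7 2 6 3)
  after g: (1 5 4)(2 3)

r' f g g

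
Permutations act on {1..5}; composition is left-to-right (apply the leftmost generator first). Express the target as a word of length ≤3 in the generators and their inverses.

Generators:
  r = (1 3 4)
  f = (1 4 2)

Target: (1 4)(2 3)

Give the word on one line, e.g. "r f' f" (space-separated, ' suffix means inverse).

  after f': (1 2 4)
  after r': (1 2 3)
  after f': (1 4)(2 3)

f' r' f'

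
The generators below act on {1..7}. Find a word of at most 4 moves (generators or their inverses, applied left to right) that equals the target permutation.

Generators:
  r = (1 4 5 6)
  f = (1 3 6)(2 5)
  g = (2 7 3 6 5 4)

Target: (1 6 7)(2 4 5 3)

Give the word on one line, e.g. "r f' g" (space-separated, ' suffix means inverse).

g' g' r'

  after g': (2 4 5 6 3 7)
  after g': (2 5 3)(4 6 7)
  after r': (1 6 7)(2 4 5 3)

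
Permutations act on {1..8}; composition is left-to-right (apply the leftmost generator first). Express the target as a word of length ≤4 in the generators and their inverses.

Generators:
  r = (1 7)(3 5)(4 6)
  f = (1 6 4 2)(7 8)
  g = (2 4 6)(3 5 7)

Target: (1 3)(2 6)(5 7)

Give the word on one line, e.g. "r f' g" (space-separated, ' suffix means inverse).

g g r g

  after g: (2 4 6)(3 5 7)
  after g: (2 6 4)(3 7 5)
  after r: (1 7 3)(2 4)
  after g: (1 3)(2 6)(5 7)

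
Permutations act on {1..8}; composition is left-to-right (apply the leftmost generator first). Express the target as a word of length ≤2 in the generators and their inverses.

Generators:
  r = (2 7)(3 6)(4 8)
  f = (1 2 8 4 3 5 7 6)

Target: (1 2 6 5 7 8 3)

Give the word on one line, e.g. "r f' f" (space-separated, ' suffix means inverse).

r f

  after r: (2 7)(3 6)(4 8)
  after f: (1 2 6 5 7 8 3)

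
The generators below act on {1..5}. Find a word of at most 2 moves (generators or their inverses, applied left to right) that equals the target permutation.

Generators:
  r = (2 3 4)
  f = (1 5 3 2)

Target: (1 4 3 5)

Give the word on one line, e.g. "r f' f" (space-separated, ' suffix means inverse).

  after f': (1 2 3 5)
  after r': (1 4 3 5)

f' r'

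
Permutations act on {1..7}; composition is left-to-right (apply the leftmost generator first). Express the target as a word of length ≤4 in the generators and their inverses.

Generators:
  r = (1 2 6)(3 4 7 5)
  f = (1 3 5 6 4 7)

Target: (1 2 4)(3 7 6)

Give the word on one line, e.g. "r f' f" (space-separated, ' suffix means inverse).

r f

  after r: (1 2 6)(3 4 7 5)
  after f: (1 2 4)(3 7 6)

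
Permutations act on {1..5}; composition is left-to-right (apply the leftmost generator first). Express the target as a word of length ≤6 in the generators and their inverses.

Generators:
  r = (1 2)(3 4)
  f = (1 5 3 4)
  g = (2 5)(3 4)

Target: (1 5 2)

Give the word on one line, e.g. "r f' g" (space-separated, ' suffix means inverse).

  after g': (2 5)(3 4)
  after r': (1 2 5)
  after g': (1 5)(3 4)
  after r: (1 5 2)

g' r' g' r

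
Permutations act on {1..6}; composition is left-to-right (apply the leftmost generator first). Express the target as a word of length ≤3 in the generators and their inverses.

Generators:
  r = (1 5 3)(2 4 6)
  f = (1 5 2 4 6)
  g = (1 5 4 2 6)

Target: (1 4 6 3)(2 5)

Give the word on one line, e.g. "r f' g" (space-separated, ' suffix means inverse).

g f r

  after g: (1 5 4 2 6)
  after f: (1 2)(5 6)
  after r: (1 4 6 3)(2 5)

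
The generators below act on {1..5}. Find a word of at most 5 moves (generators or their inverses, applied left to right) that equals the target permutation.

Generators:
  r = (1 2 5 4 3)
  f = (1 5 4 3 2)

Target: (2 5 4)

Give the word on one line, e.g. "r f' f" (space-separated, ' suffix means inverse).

r f' r' f' f'

  after r: (1 2 5 4 3)
  after f': (1 3 2)
  after r': (1 4 5 2 3)
  after f': (1 5 3 2 4)
  after f': (2 5 4)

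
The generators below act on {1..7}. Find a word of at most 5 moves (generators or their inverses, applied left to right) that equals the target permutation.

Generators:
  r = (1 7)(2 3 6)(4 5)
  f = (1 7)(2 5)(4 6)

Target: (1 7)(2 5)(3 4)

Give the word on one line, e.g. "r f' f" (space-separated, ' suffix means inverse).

  after r': (1 7)(2 6 3)(4 5)
  after f': (2 4)(3 5 6)
  after r: (1 7)(2 5)(3 4)

r' f' r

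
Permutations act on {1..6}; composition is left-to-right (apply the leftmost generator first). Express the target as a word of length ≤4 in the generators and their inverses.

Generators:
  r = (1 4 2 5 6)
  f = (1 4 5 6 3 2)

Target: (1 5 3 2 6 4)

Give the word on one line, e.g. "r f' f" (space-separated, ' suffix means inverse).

  after r: (1 4 2 5 6)
  after f: (1 5 3 2 6 4)

r f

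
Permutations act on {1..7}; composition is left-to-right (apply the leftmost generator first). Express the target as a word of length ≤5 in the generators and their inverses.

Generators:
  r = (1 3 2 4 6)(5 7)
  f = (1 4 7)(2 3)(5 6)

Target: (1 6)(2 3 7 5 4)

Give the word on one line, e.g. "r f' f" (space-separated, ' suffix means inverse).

  after r': (1 6 4 2 3)(5 7)
  after f: (1 5)(3 4)(6 7)
  after f: (1 6)(2 3 7 5 4)

r' f f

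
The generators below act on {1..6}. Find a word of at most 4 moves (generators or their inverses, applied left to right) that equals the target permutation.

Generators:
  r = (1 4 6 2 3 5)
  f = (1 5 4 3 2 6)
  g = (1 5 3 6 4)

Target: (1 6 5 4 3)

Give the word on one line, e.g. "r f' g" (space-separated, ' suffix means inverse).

f' r' r' f'

  after f': (1 6 2 3 4 5)
  after r': (1 4 3)
  after r': (2 6 4)(3 5)
  after f': (1 6 5 4 3)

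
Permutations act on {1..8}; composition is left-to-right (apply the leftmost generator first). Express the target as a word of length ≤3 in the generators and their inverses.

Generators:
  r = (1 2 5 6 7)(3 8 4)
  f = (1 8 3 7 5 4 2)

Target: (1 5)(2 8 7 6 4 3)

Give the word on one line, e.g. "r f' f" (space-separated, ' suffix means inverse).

  after r': (1 7 6 5 2)(3 4 8)
  after f: (1 5)(2 8 7 6 4 3)

r' f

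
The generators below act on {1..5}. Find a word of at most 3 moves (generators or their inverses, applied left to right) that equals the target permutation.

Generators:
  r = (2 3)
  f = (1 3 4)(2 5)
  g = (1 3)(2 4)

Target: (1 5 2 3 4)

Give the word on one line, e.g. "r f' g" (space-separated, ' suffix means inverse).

g r f'

  after g: (1 3)(2 4)
  after r: (1 2 4 3)
  after f': (1 5 2 3 4)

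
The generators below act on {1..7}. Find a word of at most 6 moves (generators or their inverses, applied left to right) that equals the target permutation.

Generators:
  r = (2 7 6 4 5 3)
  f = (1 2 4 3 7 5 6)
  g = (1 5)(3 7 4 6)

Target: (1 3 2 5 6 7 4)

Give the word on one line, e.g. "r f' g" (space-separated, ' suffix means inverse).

  after f: (1 2 4 3 7 5 6)
  after r: (1 7 3 6)(2 5 4)
  after f: (1 5 3)(2 6)
  after r': (1 4 6 3)(2 7)
  after f: (1 3 2 5 6 7 4)

f r f r' f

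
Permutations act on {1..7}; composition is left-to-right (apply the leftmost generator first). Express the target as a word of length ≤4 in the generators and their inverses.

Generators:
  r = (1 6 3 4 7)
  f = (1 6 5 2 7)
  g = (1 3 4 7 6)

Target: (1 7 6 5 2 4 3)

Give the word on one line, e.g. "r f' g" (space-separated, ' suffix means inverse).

  after f: (1 6 5 2 7)
  after g': (1 7 6 5 2 4 3)

f g'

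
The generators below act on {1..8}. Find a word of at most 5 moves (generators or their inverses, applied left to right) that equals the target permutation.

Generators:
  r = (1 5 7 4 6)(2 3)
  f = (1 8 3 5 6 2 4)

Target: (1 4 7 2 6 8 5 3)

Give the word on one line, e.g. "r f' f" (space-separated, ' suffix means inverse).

  after r': (1 6 4 7 5)(2 3)
  after f: (1 2 5 8 3 4 7 6)
  after f: (1 4 7 2 6 8 5 3)

r' f f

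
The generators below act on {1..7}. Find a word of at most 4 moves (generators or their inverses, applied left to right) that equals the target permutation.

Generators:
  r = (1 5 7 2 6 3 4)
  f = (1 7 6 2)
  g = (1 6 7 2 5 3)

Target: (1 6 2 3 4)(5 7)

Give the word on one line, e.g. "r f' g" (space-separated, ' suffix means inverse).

f' r

  after f': (1 2 6 7)
  after r: (1 6 2 3 4)(5 7)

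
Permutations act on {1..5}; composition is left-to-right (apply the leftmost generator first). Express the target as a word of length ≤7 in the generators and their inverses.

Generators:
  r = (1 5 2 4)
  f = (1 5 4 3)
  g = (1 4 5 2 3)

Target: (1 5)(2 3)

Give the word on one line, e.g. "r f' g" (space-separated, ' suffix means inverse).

g g f r' g'

  after g: (1 4 5 2 3)
  after g: (1 5 3 4 2)
  after f: (1 4 2 5)
  after r': (1 2)(4 5)
  after g': (1 5)(2 3)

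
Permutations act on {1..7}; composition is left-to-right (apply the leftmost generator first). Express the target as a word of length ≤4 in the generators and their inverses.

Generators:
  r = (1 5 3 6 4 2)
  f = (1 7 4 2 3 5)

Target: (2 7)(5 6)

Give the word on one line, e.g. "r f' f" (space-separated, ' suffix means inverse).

  after r: (1 5 3 6 4 2)
  after r: (1 3 4)(2 5 6)
  after f: (1 5 6 3 2)(4 7)
  after f: (2 7)(5 6)

r r f f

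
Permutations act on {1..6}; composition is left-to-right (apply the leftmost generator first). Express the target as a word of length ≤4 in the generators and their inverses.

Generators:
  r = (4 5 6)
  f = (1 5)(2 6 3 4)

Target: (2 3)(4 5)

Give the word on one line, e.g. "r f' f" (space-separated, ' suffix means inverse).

f f r'

  after f: (1 5)(2 6 3 4)
  after f: (2 3)(4 6)
  after r': (2 3)(4 5)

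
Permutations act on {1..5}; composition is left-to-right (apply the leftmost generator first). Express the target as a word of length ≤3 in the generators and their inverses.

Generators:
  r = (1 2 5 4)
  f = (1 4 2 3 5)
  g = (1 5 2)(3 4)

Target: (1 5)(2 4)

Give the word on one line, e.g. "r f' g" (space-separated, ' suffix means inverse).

  after r: (1 2 5 4)
  after r: (1 5)(2 4)

r r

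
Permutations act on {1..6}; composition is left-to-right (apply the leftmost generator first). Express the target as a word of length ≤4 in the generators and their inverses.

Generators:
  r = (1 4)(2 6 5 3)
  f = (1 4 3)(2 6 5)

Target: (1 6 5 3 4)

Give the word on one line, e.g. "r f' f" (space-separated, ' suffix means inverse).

f f r' r'

  after f: (1 4 3)(2 6 5)
  after f: (1 3 4)(2 5 6)
  after r': (1 5 2 6 3)
  after r': (1 6 5 3 4)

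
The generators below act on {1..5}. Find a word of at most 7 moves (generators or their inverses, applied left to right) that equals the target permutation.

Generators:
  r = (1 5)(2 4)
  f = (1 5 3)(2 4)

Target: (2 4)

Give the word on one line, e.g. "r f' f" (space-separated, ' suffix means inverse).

  after f': (1 3 5)(2 4)
  after r': (1 3)
  after f: (2 4)(3 5)
  after f: (1 5)
  after r': (2 4)

f' r' f f r'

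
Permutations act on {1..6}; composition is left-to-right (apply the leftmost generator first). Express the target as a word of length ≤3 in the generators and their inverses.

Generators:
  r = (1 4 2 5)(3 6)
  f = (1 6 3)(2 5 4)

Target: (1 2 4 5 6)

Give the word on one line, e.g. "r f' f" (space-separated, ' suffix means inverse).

r f' f'

  after r: (1 4 2 5)(3 6)
  after f': (1 5 3)
  after f': (1 2 4 5 6)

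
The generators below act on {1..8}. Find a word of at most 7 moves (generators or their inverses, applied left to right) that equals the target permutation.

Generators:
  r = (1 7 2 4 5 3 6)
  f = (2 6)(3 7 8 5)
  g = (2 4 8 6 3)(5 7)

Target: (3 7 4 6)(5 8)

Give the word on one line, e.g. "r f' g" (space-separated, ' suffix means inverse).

  after f': (2 6)(3 5 8 7)
  after g: (2 3 7)(4 8 5 6)
  after g: (3 5)(4 6 8 7)
  after f': (2 6 7 4)(3 8)
  after f': (3 7 4 6)(5 8)

f' g g f' f'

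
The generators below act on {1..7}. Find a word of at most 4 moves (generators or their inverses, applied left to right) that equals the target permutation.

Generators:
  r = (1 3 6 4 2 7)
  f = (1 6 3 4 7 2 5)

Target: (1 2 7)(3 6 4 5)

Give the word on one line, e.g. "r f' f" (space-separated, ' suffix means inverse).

  after f': (1 5 2 7 4 3 6)
  after r': (1 5 4)(6 7)
  after f': (1 2 7)(3 6 4 5)

f' r' f'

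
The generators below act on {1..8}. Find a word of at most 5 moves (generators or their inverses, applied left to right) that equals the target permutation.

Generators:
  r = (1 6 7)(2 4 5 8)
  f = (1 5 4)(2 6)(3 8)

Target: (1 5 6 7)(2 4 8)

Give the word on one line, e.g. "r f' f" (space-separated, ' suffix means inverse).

f f r

  after f: (1 5 4)(2 6)(3 8)
  after f: (1 4 5)
  after r: (1 5 6 7)(2 4 8)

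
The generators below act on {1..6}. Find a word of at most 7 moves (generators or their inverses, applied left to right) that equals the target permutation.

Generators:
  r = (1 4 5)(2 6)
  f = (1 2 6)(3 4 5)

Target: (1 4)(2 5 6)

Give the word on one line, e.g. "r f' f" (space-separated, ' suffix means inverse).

f' r' f' r' r'

  after f': (1 6 2)(3 5 4)
  after r': (1 2 5)(3 4)
  after f': (2 4 5 6)
  after r': (1 5 2)
  after r': (1 4)(2 5 6)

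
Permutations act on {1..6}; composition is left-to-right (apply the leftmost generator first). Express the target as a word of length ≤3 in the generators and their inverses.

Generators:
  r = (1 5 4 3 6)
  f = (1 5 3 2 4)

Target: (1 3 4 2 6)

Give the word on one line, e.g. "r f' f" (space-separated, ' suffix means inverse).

  after f': (1 4 2 3 5)
  after r: (1 3 4 2 6)

f' r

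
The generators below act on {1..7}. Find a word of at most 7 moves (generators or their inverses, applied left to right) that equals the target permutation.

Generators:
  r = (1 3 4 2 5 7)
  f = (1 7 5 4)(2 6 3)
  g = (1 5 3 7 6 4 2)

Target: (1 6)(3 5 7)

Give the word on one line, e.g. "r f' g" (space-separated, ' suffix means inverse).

  after f: (1 7 5 4)(2 6 3)
  after r': (1 5 3 4 7 2 6)
  after g': (2 7 4 3 6)
  after g': (1 2 3 7 6 4 5)
  after f: (1 6)(3 5 7)

f r' g' g' f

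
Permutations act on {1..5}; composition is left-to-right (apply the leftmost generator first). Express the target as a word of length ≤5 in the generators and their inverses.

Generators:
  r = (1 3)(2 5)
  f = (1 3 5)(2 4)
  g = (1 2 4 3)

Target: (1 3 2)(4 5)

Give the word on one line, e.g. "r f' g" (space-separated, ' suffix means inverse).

r f' r'

  after r: (1 3)(2 5)
  after f': (2 3 5 4)
  after r': (1 3 2)(4 5)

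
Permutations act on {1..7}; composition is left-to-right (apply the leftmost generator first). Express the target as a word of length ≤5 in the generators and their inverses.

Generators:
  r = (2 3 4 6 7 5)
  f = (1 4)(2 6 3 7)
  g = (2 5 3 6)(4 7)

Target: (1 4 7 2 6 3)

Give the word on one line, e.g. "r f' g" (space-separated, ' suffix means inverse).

f' r' f g

  after f': (1 4)(2 7 3 6)
  after r': (1 3 4)(2 6 5 7)
  after f: (1 7 6 5 2 3)
  after g: (1 4 7 2 6 3)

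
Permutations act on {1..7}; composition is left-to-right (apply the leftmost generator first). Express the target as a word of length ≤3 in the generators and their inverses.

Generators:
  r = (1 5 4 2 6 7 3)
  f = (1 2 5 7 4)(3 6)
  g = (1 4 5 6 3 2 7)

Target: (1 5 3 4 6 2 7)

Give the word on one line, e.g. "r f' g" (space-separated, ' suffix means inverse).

  after f': (1 4 7 5 2)(3 6)
  after r: (1 2 5 6)(3 7 4)
  after f: (1 5 3 4 6 2 7)

f' r f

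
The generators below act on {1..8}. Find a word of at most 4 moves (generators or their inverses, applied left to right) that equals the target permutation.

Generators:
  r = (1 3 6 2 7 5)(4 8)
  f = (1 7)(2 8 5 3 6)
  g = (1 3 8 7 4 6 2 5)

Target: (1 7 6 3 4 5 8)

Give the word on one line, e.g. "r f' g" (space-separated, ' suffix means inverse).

  after r: (1 3 6 2 7 5)(4 8)
  after g': (2 8 7)(3 4)
  after f': (1 7 6 3 4 5 8)

r g' f'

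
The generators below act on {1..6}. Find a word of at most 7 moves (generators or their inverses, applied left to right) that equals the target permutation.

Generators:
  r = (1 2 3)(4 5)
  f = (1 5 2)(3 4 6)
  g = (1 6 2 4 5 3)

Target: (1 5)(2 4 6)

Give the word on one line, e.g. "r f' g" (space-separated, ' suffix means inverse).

r r f' f' r'

  after r: (1 2 3)(4 5)
  after r: (1 3 2)
  after f': (1 6 4 3 5)
  after f': (1 4 6 3)(2 5)
  after r': (1 5)(2 4 6)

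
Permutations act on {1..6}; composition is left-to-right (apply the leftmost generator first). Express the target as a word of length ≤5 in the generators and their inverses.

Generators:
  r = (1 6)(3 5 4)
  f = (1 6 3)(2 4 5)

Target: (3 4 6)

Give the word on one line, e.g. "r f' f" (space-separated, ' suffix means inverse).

f r' f r'

  after f: (1 6 3)(2 4 5)
  after r': (2 5)(3 6 4)
  after f: (1 6 5 4)
  after r': (3 4 6)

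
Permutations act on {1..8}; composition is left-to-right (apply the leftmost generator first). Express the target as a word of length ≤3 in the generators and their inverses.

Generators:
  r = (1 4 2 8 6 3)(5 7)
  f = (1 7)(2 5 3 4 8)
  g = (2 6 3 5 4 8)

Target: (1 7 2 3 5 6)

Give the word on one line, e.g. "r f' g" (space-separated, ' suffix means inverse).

  after f': (1 7)(2 8 4 3 5)
  after r: (1 5 8 2 6 3 7 4)
  after r: (1 7 2 3 5 6)

f' r r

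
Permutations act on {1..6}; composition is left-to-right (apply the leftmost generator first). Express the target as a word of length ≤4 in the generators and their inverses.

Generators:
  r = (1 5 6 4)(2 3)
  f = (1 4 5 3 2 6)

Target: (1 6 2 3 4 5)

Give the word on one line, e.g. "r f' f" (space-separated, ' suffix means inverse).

  after r': (1 4 6 5)(2 3)
  after f: (1 5 4)(3 6)
  after r: (1 6 2 3 4 5)

r' f r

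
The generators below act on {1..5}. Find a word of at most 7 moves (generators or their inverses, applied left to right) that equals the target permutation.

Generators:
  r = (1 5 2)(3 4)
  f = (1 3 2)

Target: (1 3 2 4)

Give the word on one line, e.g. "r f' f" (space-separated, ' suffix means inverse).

f' r r r f'

  after f': (1 2 3)
  after r: (2 4 3 5)
  after r: (1 5)(2 3)
  after r: (1 2 4 3)
  after f': (1 3 2 4)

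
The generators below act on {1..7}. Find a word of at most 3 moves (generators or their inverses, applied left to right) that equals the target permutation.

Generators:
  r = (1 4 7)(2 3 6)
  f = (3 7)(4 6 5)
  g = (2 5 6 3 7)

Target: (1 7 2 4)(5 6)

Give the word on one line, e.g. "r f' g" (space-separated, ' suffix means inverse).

  after g': (2 7 3 6 5)
  after r: (1 4 7 6 5 3 2)
  after r: (1 7 2 4)(5 6)

g' r r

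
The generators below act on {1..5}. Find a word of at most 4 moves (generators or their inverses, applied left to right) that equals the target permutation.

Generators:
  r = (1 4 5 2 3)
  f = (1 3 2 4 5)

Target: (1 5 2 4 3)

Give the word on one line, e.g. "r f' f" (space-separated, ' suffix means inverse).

f' f' f' r'

  after f': (1 5 4 2 3)
  after f': (1 4 3 5 2)
  after f': (1 2 5 3 4)
  after r': (1 5 2 4 3)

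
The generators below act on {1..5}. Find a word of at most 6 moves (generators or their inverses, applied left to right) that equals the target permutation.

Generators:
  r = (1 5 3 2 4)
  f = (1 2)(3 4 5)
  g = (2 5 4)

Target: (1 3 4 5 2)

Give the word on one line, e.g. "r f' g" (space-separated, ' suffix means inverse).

  after g': (2 4 5)
  after f: (1 2 5)(3 4)
  after g': (1 4 3 5)
  after f': (1 3 4 5 2)

g' f g' f'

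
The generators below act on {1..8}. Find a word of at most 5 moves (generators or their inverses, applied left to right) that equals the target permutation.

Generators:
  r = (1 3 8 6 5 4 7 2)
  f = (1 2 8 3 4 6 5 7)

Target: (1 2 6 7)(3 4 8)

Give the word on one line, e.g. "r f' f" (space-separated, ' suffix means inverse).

  after r': (1 2 7 4 5 6 8 3)
  after f': (2 5 4 6)(3 7)
  after r': (1 2 6 7)(3 4 8)

r' f' r'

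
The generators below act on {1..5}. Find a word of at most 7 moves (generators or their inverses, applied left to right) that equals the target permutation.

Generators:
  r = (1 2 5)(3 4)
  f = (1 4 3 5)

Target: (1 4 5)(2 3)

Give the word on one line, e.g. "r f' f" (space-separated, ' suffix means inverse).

  after r': (1 5 2)(3 4)
  after f: (2 4 5)
  after f: (1 4)(2 3 5)
  after r: (1 3)(2 4)
  after r: (1 4 5)(2 3)

r' f f r r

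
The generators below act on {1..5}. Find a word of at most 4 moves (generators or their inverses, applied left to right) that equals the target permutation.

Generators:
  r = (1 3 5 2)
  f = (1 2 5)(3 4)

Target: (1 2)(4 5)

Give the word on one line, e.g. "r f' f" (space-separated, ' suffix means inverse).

f' r' r' f

  after f': (1 5 2)(3 4)
  after r': (1 3 4)
  after r': (2 5 3 4)
  after f: (1 2)(4 5)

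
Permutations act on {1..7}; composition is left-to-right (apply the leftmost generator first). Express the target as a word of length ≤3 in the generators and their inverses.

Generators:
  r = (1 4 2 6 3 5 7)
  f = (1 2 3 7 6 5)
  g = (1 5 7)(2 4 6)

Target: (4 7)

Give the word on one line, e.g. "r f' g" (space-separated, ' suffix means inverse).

r r f'

  after r: (1 4 2 6 3 5 7)
  after r: (1 2 3 7 4 6 5)
  after f': (4 7)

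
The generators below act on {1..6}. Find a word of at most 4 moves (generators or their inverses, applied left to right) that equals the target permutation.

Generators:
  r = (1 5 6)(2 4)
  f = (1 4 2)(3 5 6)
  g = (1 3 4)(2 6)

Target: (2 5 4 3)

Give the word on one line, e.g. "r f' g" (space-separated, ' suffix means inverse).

f' g r' r'

  after f': (1 2 4)(3 6 5)
  after g: (1 6 5 4 3 2)
  after r': (1 5 2 6)(3 4)
  after r': (2 5 4 3)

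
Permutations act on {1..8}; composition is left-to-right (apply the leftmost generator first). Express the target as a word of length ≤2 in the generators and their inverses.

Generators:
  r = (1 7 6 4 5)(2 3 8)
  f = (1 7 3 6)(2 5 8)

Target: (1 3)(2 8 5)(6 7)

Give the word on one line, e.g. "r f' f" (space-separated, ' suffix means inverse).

  after f: (1 7 3 6)(2 5 8)
  after f: (1 3)(2 8 5)(6 7)

f f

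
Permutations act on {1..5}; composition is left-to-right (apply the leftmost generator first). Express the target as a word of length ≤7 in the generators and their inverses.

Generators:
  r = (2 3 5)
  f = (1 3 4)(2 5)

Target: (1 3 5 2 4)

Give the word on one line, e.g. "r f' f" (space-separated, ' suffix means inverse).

  after r: (2 3 5)
  after f: (1 3 2 4)
  after f: (1 4 3 5 2)
  after f: (2 3)
  after f: (1 3 5 2 4)

r f f f f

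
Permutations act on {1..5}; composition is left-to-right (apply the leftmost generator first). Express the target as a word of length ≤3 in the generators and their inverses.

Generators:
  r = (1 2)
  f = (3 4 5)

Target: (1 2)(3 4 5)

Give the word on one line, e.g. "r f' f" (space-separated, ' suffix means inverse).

  after r: (1 2)
  after f: (1 2)(3 4 5)

r f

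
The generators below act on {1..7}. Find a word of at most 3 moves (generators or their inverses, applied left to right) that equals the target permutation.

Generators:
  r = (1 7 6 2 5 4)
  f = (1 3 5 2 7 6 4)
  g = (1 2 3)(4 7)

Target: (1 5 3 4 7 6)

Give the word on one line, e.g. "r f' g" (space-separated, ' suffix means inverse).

  after f': (1 4 6 7 2 5 3)
  after r': (1 5 3 4 7 6)

f' r'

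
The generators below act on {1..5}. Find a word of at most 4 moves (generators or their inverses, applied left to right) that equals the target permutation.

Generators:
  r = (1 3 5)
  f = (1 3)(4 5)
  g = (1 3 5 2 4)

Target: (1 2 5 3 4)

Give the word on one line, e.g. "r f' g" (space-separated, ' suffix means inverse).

g' g' r

  after g': (1 4 2 5 3)
  after g': (1 2 3 4 5)
  after r: (1 2 5 3 4)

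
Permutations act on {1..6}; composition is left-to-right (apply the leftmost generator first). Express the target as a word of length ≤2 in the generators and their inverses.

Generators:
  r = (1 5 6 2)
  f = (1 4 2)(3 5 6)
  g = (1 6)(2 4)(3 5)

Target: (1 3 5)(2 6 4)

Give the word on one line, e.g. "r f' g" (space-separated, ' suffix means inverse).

  after r: (1 5 6 2)
  after g': (1 3 5)(2 6 4)

r g'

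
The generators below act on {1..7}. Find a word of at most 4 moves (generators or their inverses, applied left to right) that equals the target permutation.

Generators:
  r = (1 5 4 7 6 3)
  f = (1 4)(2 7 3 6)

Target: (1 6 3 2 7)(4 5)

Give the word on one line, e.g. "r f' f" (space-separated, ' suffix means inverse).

r' f

  after r': (1 3 6 7 4 5)
  after f: (1 6 3 2 7)(4 5)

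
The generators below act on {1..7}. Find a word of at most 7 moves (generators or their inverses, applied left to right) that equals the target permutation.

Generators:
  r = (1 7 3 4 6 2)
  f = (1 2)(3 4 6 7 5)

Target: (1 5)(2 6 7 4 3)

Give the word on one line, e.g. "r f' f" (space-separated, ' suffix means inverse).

f f r r f'

  after f: (1 2)(3 4 6 7 5)
  after f: (3 6 5 4 7)
  after r: (1 7 4 3 2)(5 6)
  after r: (1 3)(2 7 6 5)
  after f': (1 5)(2 6 7 4 3)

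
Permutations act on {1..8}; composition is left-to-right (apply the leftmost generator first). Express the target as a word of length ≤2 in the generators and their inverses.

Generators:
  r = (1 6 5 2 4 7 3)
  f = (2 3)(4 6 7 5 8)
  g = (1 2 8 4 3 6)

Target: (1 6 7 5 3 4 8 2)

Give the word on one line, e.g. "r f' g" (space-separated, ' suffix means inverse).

f' r

  after f': (2 3)(4 8 5 7 6)
  after r: (1 6 7 5 3 4 8 2)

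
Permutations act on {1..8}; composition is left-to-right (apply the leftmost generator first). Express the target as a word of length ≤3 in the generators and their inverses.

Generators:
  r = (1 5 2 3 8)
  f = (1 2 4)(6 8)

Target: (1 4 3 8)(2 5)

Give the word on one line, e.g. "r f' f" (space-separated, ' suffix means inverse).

  after f: (1 2 4)(6 8)
  after f: (1 4 2)
  after r: (1 4 3 8)(2 5)

f f r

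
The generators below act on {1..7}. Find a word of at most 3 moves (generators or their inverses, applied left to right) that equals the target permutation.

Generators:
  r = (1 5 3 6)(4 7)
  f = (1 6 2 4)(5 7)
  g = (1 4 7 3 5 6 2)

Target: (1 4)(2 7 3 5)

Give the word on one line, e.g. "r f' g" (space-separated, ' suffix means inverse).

  after f': (1 4 2 6)(5 7)
  after g': (2 5 4 6)(3 7)
  after f': (1 4)(2 7 3 5)

f' g' f'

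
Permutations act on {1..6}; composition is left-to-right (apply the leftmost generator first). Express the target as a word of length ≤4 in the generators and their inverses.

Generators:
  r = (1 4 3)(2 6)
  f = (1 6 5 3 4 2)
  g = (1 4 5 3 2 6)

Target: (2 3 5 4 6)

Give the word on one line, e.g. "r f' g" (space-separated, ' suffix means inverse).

g' f g' r'

  after g': (1 6 2 3 5 4)
  after f: (1 5 2 4 6)
  after g': (1 4 2)(3 5)
  after r': (2 3 5 4 6)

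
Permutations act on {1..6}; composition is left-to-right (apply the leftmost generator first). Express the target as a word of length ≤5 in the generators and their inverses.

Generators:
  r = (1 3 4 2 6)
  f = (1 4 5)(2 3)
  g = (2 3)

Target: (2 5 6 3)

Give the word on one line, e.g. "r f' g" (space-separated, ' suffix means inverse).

g' r f' f' r'

  after g': (2 3)
  after r: (1 3 6)(2 4)
  after f': (1 2)(3 6 5 4)
  after f': (1 3 6 4 2 5)
  after r': (2 5 6 3)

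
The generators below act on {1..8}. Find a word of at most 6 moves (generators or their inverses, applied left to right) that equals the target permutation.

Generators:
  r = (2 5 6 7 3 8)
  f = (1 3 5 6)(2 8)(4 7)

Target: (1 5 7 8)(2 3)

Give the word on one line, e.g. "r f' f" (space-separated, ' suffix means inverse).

  after r: (2 5 6 7 3 8)
  after r: (2 6 3)(5 7 8)
  after f': (1 6)(2 5 4 7)(3 8)
  after f': (1 5 7 8)(2 3)

r r f' f'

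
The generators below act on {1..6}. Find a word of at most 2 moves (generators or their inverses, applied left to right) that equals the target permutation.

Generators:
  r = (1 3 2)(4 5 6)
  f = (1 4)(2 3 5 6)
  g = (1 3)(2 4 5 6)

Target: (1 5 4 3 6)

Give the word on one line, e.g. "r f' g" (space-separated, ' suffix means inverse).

  after f: (1 4)(2 3 5 6)
  after r: (1 5 4 3 6)

f r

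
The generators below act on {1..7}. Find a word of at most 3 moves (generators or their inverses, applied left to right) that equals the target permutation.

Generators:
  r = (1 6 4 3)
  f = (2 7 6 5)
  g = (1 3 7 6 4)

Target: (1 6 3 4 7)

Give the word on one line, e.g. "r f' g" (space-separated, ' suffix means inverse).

g' g'

  after g': (1 4 6 7 3)
  after g': (1 6 3 4 7)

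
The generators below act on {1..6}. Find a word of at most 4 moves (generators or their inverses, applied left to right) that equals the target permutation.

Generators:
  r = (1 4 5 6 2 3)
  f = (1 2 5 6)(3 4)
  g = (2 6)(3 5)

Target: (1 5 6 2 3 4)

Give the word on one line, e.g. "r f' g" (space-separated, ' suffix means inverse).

  after g': (2 6)(3 5)
  after r': (1 3 4)(2 5)
  after g: (1 5 6 2 3 4)

g' r' g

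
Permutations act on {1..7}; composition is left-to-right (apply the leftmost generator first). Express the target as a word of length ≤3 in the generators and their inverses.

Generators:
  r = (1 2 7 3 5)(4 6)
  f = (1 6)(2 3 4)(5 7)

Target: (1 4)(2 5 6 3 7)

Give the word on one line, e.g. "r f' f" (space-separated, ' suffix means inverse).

r f'

  after r: (1 2 7 3 5)(4 6)
  after f': (1 4)(2 5 6 3 7)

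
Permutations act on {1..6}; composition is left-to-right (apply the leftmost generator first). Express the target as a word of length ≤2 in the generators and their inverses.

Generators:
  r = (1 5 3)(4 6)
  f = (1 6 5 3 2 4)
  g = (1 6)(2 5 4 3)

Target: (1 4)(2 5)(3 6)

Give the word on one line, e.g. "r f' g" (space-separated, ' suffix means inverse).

  after g': (1 6)(2 3 4 5)
  after r': (1 4)(2 5)(3 6)

g' r'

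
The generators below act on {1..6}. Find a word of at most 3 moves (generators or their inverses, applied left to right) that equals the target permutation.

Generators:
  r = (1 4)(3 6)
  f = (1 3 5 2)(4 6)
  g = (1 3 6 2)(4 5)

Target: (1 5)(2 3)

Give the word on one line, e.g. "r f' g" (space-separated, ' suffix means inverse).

f' f'

  after f': (1 2 5 3)(4 6)
  after f': (1 5)(2 3)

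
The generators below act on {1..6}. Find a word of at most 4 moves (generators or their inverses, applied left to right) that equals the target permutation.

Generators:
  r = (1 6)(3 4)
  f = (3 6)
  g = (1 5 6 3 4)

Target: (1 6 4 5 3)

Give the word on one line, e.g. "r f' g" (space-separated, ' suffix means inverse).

g r' r' g

  after g: (1 5 6 3 4)
  after r': (1 5)(4 6)
  after r': (1 5 6 3 4)
  after g: (1 6 4 5 3)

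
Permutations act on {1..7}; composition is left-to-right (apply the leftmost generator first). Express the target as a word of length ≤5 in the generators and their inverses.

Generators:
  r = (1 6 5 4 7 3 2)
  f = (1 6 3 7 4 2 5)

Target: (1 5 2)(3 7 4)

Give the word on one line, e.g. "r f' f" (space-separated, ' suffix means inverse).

  after r': (1 2 3 7 4 5 6)
  after f': (1 4 2 6 5)
  after r': (1 5 2)(3 7 4)

r' f' r'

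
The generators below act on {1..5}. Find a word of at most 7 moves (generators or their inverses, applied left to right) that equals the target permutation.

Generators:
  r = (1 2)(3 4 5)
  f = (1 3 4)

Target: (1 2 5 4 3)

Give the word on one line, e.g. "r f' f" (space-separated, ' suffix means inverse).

  after f: (1 3 4)
  after r: (1 4 2)(3 5)
  after f: (2 3 5 4)
  after r': (1 2 5 3 4)
  after f: (1 2 5 4 3)

f r f r' f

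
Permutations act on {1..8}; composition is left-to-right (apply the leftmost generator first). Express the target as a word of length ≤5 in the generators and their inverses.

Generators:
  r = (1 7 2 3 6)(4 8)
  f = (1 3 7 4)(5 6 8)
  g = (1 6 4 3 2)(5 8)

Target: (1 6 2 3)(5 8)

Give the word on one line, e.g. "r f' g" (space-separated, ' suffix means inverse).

g' f' g r'

  after g': (1 2 3 4 6)(5 8)
  after f': (1 2)(3 7)(4 5 6)
  after g: (2 6 3 7)(4 8 5)
  after r': (1 6 2 3)(5 8)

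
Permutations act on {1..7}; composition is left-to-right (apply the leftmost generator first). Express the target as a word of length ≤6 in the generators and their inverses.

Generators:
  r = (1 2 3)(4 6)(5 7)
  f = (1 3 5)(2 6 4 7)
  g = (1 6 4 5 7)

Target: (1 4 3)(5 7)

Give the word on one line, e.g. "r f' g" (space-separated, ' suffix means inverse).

  after r': (1 3 2)(4 6)(5 7)
  after g': (1 3 2 7 4)
  after f: (1 5)(3 6 4)
  after g': (1 4 3)(5 7)

r' g' f g'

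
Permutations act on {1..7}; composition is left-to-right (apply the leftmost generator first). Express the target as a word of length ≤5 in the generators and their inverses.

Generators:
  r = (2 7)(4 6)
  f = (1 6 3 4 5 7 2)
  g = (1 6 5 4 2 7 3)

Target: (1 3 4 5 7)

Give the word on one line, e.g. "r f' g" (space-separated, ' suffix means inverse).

r f' g g

  after r: (2 7)(4 6)
  after f': (1 2 5 4)(3 6)
  after g: (1 7 3 5 2 4 6)
  after g: (1 3 4 5 7)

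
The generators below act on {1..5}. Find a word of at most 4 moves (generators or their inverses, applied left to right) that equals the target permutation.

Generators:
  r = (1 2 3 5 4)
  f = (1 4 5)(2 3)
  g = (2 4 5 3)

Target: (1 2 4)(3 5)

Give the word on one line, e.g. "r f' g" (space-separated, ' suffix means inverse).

  after f': (1 5 4)(2 3)
  after g': (1 4)(2 5)
  after g': (1 2 4)(3 5)

f' g' g'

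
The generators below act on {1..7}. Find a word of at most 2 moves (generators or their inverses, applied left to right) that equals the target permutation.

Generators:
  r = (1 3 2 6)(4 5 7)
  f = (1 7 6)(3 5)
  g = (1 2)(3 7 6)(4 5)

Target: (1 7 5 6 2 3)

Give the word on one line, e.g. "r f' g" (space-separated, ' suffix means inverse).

  after r: (1 3 2 6)(4 5 7)
  after g: (1 7 5 6 2 3)

r g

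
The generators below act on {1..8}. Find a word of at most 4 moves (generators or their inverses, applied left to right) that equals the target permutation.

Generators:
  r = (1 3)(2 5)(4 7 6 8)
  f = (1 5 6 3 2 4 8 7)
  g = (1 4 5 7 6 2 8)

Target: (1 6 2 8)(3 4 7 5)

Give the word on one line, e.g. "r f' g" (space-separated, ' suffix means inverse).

  after f: (1 5 6 3 2 4 8 7)
  after f: (1 6 2 8)(3 4 7 5)

f f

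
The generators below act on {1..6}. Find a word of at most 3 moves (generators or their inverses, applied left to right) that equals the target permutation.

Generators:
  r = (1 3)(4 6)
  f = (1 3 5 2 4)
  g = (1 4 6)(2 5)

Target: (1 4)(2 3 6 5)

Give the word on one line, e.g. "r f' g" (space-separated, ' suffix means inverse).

g' f' g'

  after g': (1 6 4)(2 5)
  after f': (1 6 2 3)
  after g': (1 4)(2 3 6 5)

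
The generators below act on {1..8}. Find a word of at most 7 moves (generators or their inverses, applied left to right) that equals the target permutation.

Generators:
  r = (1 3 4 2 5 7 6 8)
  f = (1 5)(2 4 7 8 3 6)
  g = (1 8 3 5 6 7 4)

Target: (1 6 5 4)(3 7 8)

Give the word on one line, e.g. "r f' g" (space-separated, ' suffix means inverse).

r f' r g r'

  after r: (1 3 4 2 5 7 6 8)
  after f': (1 8 5 4 6 7 3 2)
  after r: (2 3 5)(4 8 7)
  after g: (1 8 4 3 6 7)(2 5)
  after r': (1 6 5 4)(3 7 8)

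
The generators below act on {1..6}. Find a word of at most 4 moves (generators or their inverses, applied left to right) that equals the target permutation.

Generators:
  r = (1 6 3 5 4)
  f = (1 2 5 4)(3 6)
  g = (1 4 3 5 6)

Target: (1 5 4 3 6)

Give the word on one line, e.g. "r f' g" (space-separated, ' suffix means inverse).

  after r': (1 4 5 3 6)
  after g: (1 3)(4 6)
  after r: (1 5 4 3 6)

r' g r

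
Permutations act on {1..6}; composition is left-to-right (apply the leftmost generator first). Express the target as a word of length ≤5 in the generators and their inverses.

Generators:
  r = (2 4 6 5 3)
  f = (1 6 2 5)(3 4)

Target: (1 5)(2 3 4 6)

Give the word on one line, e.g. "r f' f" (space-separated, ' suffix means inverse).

  after f: (1 6 2 5)(3 4)
  after r': (1 4 5)(2 6 3)
  after f: (1 3 5 6 4)
  after r: (1 2 4)
  after f: (1 5)(2 3 4 6)

f r' f r f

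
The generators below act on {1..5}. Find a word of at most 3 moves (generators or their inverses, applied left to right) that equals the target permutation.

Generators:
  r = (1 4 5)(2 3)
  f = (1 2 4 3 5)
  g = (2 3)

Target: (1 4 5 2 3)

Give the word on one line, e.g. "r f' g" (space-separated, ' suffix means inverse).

f' f' f'

  after f': (1 5 3 4 2)
  after f': (1 3 2 5 4)
  after f': (1 4 5 2 3)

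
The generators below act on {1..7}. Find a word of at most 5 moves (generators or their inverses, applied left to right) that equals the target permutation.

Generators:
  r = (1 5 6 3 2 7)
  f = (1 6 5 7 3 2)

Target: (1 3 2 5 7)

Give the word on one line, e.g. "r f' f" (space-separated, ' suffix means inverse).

r f r' r'

  after r: (1 5 6 3 2 7)
  after f: (1 7 6 2 3)
  after r': (1 2 6 3 7 5)
  after r': (1 3 2 5 7)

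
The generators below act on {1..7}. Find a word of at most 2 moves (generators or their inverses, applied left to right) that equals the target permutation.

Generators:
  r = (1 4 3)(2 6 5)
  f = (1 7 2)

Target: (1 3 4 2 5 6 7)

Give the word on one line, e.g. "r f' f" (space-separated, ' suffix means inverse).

r' f'

  after r': (1 3 4)(2 5 6)
  after f': (1 3 4 2 5 6 7)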